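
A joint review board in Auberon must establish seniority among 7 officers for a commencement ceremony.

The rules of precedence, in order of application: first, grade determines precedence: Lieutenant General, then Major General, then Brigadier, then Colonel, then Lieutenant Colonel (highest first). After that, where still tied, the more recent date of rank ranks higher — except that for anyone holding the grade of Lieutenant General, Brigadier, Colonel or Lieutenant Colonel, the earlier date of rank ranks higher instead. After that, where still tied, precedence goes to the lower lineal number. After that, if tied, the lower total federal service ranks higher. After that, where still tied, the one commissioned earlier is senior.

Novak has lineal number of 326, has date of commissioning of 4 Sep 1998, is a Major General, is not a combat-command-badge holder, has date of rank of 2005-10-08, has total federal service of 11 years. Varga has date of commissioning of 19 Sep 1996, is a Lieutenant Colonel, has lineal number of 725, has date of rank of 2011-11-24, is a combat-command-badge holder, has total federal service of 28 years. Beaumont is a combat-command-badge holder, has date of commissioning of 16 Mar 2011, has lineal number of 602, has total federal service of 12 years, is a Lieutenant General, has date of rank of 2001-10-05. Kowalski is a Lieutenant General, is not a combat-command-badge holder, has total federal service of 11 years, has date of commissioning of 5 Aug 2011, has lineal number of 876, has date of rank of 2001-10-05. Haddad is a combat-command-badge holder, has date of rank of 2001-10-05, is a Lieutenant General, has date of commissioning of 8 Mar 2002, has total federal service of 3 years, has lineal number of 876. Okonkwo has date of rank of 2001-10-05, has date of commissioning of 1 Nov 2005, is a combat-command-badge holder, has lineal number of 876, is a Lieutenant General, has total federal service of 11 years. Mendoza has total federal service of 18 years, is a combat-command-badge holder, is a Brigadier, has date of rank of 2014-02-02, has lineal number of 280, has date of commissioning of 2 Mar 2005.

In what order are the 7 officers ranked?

Beaumont, Haddad, Okonkwo, Kowalski, Novak, Mendoza, Varga

By grade: Beaumont, Haddad, Okonkwo and Kowalski (Lieutenant General); then Novak (Major General); then Mendoza (Brigadier); then Varga (Lieutenant Colonel).
Beaumont, Haddad, Okonkwo and Kowalski all have date of rank 2001-10-05, so the next rule applies.
Among Beaumont, Haddad, Okonkwo and Kowalski, by lineal number (lower first): Beaumont (602) before Haddad, Okonkwo and Kowalski (876).
Among Haddad, Okonkwo and Kowalski, by total federal service (lower first): Haddad (3 years) before Okonkwo and Kowalski (11 years).
Among Okonkwo and Kowalski, by date of commissioning (earlier first): Okonkwo (1 Nov 2005) before Kowalski (5 Aug 2011).
Full order: Beaumont, Haddad, Okonkwo, Kowalski, Novak, Mendoza, Varga.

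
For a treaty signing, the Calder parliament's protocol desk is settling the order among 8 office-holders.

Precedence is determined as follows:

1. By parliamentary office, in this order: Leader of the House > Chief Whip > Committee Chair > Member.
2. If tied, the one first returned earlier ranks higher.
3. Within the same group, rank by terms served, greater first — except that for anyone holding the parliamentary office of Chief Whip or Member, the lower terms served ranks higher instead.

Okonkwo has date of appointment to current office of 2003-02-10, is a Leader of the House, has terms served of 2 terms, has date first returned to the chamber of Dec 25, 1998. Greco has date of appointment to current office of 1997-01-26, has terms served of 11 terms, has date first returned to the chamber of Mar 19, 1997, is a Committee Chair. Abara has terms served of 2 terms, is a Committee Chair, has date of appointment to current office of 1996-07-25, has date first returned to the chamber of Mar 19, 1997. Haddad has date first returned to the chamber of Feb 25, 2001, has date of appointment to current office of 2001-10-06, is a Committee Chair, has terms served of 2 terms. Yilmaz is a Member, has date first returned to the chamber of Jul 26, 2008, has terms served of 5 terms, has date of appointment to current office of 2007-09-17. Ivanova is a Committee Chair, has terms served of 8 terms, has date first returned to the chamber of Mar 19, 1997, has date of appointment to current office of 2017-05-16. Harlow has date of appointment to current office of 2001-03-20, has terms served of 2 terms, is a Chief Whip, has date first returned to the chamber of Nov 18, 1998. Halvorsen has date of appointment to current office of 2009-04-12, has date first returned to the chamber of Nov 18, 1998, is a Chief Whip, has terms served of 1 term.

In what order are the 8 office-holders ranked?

Okonkwo, Halvorsen, Harlow, Greco, Ivanova, Abara, Haddad, Yilmaz

By parliamentary office: Okonkwo (Leader of the House); then Halvorsen and Harlow (Chief Whip); then Greco, Ivanova, Abara and Haddad (Committee Chair); then Yilmaz (Member).
Halvorsen and Harlow both have date first returned to the chamber Nov 18, 1998, so the next rule applies.
Among Halvorsen and Harlow, by terms served (lower first) (reversed rule for this group): Halvorsen (1 term) before Harlow (2 terms).
Among Greco, Ivanova, Abara and Haddad, by date first returned to the chamber (earlier first): Greco, Ivanova and Abara (Mar 19, 1997) before Haddad (Feb 25, 2001).
Among Greco, Ivanova and Abara, by terms served (higher first): Greco (11 terms) before Ivanova (8 terms) before Abara (2 terms).
Full order: Okonkwo, Halvorsen, Harlow, Greco, Ivanova, Abara, Haddad, Yilmaz.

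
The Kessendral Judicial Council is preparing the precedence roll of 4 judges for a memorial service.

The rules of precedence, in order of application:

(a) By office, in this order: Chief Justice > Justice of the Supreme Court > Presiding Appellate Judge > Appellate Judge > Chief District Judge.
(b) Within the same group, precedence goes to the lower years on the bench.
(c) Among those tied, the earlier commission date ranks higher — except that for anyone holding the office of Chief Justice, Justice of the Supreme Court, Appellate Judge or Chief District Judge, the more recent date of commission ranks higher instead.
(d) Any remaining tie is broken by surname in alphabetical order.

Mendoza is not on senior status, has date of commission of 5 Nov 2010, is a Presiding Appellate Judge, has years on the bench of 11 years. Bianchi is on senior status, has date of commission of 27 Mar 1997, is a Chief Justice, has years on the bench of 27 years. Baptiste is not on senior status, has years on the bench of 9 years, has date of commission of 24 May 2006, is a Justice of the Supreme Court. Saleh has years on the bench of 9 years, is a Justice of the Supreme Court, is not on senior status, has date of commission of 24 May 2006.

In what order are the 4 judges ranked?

By office: Bianchi (Chief Justice); then Baptiste and Saleh (Justice of the Supreme Court); then Mendoza (Presiding Appellate Judge).
Baptiste and Saleh both have years on the bench 9 years, so the next rule applies.
Baptiste and Saleh both have date of commission 24 May 2006, so the next rule applies.
Among Baptiste and Saleh, alphabetically by surname: Baptiste before Saleh.
Full order: Bianchi, Baptiste, Saleh, Mendoza.

Bianchi, Baptiste, Saleh, Mendoza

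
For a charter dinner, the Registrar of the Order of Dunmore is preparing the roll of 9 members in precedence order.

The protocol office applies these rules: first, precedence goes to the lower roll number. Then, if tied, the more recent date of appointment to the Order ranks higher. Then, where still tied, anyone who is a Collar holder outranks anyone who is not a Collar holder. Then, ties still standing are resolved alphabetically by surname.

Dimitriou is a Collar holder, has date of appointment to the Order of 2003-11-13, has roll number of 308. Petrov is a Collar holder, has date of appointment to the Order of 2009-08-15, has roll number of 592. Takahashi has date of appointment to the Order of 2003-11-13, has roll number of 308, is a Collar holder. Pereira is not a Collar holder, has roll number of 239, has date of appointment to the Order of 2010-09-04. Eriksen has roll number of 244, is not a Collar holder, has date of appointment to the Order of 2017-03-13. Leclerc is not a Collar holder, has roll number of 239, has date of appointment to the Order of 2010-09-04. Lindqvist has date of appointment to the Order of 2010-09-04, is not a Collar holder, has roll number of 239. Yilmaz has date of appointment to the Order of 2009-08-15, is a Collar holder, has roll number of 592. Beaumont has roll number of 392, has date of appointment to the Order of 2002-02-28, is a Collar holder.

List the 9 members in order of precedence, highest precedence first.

Leclerc, Lindqvist, Pereira, Eriksen, Dimitriou, Takahashi, Beaumont, Petrov, Yilmaz

By roll number (lower first): Leclerc, Lindqvist and Pereira (each 239); then Eriksen (244); then Dimitriou and Takahashi (both 308); then Beaumont (392); then Petrov and Yilmaz (both 592).
Leclerc, Lindqvist and Pereira all have date of appointment to the Order 2010-09-04, so the next rule applies.
Leclerc, Lindqvist and Pereira are each not a Collar holder, so the next rule applies.
Among Leclerc, Lindqvist and Pereira, alphabetically by surname: Leclerc before Lindqvist before Pereira.
Dimitriou and Takahashi both have date of appointment to the Order 2003-11-13, so the next rule applies.
Dimitriou and Takahashi are each a Collar holder, so the next rule applies.
Among Dimitriou and Takahashi, alphabetically by surname: Dimitriou before Takahashi.
Petrov and Yilmaz both have date of appointment to the Order 2009-08-15, so the next rule applies.
Petrov and Yilmaz are each a Collar holder, so the next rule applies.
Among Petrov and Yilmaz, alphabetically by surname: Petrov before Yilmaz.
Full order: Leclerc, Lindqvist, Pereira, Eriksen, Dimitriou, Takahashi, Beaumont, Petrov, Yilmaz.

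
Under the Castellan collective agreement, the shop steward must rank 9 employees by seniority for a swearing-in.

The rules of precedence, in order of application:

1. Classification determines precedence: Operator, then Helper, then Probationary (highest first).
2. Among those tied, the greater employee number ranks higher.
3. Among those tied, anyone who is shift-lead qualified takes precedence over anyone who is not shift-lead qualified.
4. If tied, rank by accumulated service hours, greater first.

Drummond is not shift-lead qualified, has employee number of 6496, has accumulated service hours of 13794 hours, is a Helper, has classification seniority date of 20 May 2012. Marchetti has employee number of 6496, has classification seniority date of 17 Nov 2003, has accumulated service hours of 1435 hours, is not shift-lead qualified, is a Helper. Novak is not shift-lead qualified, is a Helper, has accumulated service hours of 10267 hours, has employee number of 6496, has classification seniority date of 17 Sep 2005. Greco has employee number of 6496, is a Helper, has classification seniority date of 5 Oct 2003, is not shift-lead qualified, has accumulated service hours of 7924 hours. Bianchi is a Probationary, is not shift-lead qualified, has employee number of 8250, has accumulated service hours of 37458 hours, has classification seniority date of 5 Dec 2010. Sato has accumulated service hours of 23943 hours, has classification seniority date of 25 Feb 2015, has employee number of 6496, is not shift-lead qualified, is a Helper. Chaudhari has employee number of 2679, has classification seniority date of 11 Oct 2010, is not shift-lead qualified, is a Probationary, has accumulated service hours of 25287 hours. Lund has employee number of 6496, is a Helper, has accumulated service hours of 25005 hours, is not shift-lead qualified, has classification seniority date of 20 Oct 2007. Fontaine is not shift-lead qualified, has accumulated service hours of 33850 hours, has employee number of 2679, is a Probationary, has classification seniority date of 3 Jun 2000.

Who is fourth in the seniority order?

Novak

By classification: Lund, Sato, Drummond, Novak, Greco and Marchetti (Helper); then Bianchi, Fontaine and Chaudhari (Probationary).
Lund, Sato, Drummond, Novak, Greco and Marchetti all have employee number 6496, so the next rule applies.
Lund, Sato, Drummond, Novak, Greco and Marchetti are each not shift-lead qualified, so the next rule applies.
Among Lund, Sato, Drummond, Novak, Greco and Marchetti, by accumulated service hours (higher first): Lund (25005 hours) before Sato (23943 hours) before Drummond (13794 hours) before Novak (10267 hours) before Greco (7924 hours) before Marchetti (1435 hours).
Among Bianchi, Fontaine and Chaudhari, by employee number (higher first): Bianchi (8250) before Fontaine and Chaudhari (2679).
Fontaine and Chaudhari are each not shift-lead qualified, so the next rule applies.
Among Fontaine and Chaudhari, by accumulated service hours (higher first): Fontaine (33850 hours) before Chaudhari (25287 hours).
Order: Lund, Sato, Drummond, Novak, Greco, Marchetti, Bianchi, Fontaine, Chaudhari.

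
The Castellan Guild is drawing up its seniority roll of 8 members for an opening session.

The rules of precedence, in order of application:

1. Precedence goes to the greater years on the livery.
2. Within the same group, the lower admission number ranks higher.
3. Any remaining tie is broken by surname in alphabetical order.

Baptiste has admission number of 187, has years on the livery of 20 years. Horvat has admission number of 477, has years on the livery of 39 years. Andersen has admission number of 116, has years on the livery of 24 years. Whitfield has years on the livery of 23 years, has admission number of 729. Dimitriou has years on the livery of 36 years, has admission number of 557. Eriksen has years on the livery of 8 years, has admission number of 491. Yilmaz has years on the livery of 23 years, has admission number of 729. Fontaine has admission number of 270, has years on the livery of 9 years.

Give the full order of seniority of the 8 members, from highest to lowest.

By years on the livery (higher first): Horvat (39 years); then Dimitriou (36 years); then Andersen (24 years); then Whitfield and Yilmaz (both 23 years); then Baptiste (20 years); then Fontaine (9 years); then Eriksen (8 years).
Whitfield and Yilmaz both have admission number 729, so the next rule applies.
Among Whitfield and Yilmaz, alphabetically by surname: Whitfield before Yilmaz.
Full order: Horvat, Dimitriou, Andersen, Whitfield, Yilmaz, Baptiste, Fontaine, Eriksen.

Horvat, Dimitriou, Andersen, Whitfield, Yilmaz, Baptiste, Fontaine, Eriksen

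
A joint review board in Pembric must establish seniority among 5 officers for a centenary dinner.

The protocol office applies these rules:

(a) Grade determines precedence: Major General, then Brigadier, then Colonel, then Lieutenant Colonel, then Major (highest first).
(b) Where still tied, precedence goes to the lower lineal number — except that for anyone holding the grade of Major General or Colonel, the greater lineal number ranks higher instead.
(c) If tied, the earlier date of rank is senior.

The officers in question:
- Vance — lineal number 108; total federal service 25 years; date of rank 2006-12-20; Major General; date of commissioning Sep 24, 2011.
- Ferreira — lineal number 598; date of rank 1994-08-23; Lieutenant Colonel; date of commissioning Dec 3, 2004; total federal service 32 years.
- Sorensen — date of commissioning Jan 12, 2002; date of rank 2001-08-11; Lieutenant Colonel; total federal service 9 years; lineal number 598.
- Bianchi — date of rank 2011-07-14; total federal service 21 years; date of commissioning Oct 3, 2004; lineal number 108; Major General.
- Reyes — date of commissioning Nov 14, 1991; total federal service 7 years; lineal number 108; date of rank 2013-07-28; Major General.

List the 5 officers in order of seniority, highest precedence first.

By grade: Vance, Bianchi and Reyes (Major General); then Ferreira and Sorensen (Lieutenant Colonel).
Vance, Bianchi and Reyes all have lineal number 108, so the next rule applies.
Among Vance, Bianchi and Reyes, by date of rank (earlier first): Vance (2006-12-20) before Bianchi (2011-07-14) before Reyes (2013-07-28).
Ferreira and Sorensen both have lineal number 598, so the next rule applies.
Among Ferreira and Sorensen, by date of rank (earlier first): Ferreira (1994-08-23) before Sorensen (2001-08-11).
Full order: Vance, Bianchi, Reyes, Ferreira, Sorensen.

Vance, Bianchi, Reyes, Ferreira, Sorensen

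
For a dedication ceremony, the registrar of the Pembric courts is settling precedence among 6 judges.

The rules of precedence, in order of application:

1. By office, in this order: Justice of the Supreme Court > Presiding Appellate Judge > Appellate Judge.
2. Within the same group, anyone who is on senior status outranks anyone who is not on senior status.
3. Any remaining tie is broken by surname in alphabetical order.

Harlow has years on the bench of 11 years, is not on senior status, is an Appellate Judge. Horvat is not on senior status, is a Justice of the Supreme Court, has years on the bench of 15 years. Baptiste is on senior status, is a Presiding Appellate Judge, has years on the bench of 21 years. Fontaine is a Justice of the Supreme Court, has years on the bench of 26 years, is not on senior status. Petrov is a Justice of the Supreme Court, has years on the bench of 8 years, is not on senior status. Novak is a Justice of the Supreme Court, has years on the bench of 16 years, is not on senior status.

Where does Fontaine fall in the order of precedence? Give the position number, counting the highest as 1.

By office: Fontaine, Horvat, Novak and Petrov (Justice of the Supreme Court); then Baptiste (Presiding Appellate Judge); then Harlow (Appellate Judge).
Fontaine, Horvat, Novak and Petrov are each not on senior status, so the next rule applies.
Among Fontaine, Horvat, Novak and Petrov, alphabetically by surname: Fontaine before Horvat before Novak before Petrov.
Order: Fontaine, Horvat, Novak, Petrov, Baptiste, Harlow. So position 1.

1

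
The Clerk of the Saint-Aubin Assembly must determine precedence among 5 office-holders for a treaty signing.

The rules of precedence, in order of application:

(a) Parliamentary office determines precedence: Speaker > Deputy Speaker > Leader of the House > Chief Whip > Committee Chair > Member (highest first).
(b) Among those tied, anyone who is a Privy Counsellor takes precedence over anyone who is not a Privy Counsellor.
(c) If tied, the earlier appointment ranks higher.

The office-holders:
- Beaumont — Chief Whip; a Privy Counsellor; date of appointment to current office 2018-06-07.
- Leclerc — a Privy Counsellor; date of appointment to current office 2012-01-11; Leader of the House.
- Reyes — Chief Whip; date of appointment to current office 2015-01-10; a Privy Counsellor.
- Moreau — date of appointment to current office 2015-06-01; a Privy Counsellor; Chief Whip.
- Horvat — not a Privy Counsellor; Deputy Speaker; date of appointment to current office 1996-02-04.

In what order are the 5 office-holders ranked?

Horvat, Leclerc, Reyes, Moreau, Beaumont

By parliamentary office: Horvat (Deputy Speaker); then Leclerc (Leader of the House); then Reyes, Moreau and Beaumont (Chief Whip).
Reyes, Moreau and Beaumont are each a Privy Counsellor, so the next rule applies.
Among Reyes, Moreau and Beaumont, by date of appointment to current office (earlier first): Reyes (2015-01-10) before Moreau (2015-06-01) before Beaumont (2018-06-07).
Full order: Horvat, Leclerc, Reyes, Moreau, Beaumont.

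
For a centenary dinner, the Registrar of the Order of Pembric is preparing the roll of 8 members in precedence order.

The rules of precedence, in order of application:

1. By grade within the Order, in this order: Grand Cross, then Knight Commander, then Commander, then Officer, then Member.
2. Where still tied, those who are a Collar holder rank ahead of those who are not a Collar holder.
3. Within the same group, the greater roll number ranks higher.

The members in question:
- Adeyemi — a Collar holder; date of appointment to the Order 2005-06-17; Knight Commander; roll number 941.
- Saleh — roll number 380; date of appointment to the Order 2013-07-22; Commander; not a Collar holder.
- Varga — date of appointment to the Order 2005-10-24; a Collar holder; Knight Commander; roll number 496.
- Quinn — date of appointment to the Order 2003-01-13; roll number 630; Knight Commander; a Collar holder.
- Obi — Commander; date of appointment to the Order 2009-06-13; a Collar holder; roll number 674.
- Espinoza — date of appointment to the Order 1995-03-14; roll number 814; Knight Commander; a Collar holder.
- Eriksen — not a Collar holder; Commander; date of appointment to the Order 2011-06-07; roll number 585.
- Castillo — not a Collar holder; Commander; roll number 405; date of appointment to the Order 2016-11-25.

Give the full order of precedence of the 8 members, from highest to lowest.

Adeyemi, Espinoza, Quinn, Varga, Obi, Eriksen, Castillo, Saleh

By grade within the Order: Adeyemi, Espinoza, Quinn and Varga (Knight Commander); then Obi, Eriksen, Castillo and Saleh (Commander).
Adeyemi, Espinoza, Quinn and Varga are each a Collar holder, so the next rule applies.
Among Adeyemi, Espinoza, Quinn and Varga, by roll number (higher first): Adeyemi (941) before Espinoza (814) before Quinn (630) before Varga (496).
Among Obi, Eriksen, Castillo and Saleh, a Collar holder before not a Collar holder: Obi (a Collar holder) before Eriksen, Castillo and Saleh (not a Collar holder).
Among Eriksen, Castillo and Saleh, by roll number (higher first): Eriksen (585) before Castillo (405) before Saleh (380).
Full order: Adeyemi, Espinoza, Quinn, Varga, Obi, Eriksen, Castillo, Saleh.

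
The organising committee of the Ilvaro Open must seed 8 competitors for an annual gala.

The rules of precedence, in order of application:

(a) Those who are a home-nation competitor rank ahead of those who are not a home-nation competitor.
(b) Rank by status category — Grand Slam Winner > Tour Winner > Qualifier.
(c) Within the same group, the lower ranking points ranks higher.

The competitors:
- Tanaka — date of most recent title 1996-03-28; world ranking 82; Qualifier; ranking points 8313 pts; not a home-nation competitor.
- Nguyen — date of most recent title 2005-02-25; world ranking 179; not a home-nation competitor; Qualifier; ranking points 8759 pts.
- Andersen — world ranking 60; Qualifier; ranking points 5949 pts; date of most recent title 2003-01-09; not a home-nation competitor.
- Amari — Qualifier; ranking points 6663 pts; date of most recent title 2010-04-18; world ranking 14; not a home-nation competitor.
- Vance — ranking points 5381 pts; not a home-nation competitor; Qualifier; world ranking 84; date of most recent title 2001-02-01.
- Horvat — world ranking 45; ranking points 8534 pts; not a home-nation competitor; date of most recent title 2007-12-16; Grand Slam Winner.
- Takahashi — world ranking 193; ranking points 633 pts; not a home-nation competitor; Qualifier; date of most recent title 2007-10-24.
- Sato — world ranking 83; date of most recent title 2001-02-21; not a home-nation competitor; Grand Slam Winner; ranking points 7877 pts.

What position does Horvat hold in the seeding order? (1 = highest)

2

By the first rule: Sato, Horvat, Takahashi, Vance, Andersen, Amari, Tanaka and Nguyen (each not a home-nation competitor).
Among Sato, Horvat, Takahashi, Vance, Andersen, Amari, Tanaka and Nguyen, by status category: Sato and Horvat (Grand Slam Winner) before Takahashi, Vance, Andersen, Amari, Tanaka and Nguyen (Qualifier).
Among Sato and Horvat, by ranking points (lower first): Sato (7877 pts) before Horvat (8534 pts).
Among Takahashi, Vance, Andersen, Amari, Tanaka and Nguyen, by ranking points (lower first): Takahashi (633 pts) before Vance (5381 pts) before Andersen (5949 pts) before Amari (6663 pts) before Tanaka (8313 pts) before Nguyen (8759 pts).
Order: Sato, Horvat, Takahashi, Vance, Andersen, Amari, Tanaka, Nguyen. So position 2.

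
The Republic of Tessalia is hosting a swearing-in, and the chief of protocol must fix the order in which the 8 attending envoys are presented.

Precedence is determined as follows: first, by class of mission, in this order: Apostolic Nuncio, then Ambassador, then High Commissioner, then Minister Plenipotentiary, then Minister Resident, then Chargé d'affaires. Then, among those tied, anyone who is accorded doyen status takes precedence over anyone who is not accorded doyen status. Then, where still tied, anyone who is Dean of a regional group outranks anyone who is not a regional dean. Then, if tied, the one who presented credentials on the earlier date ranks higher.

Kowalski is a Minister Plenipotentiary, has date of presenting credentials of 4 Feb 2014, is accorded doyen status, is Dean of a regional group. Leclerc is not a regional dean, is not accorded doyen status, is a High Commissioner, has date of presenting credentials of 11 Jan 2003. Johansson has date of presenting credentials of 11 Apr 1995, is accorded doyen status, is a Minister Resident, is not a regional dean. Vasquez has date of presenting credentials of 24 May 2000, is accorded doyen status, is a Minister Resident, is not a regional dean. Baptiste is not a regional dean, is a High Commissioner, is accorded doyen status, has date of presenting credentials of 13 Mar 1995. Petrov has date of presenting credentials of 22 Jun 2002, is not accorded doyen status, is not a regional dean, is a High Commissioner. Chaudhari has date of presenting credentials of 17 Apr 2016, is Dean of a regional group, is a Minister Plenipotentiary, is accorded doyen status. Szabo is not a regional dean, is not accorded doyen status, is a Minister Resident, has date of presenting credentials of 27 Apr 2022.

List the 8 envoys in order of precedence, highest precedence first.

Baptiste, Petrov, Leclerc, Kowalski, Chaudhari, Johansson, Vasquez, Szabo

By class of mission: Baptiste, Petrov and Leclerc (High Commissioner); then Kowalski and Chaudhari (Minister Plenipotentiary); then Johansson, Vasquez and Szabo (Minister Resident).
Among Baptiste, Petrov and Leclerc, accorded doyen status before not accorded doyen status: Baptiste (accorded doyen status) before Petrov and Leclerc (not accorded doyen status).
Petrov and Leclerc are each not a regional dean, so the next rule applies.
Among Petrov and Leclerc, by date of presenting credentials (earlier first): Petrov (22 Jun 2002) before Leclerc (11 Jan 2003).
Kowalski and Chaudhari are each accorded doyen status, so the next rule applies.
Kowalski and Chaudhari are each Dean of a regional group, so the next rule applies.
Among Kowalski and Chaudhari, by date of presenting credentials (earlier first): Kowalski (4 Feb 2014) before Chaudhari (17 Apr 2016).
Among Johansson, Vasquez and Szabo, accorded doyen status before not accorded doyen status: Johansson and Vasquez (accorded doyen status) before Szabo (not accorded doyen status).
Johansson and Vasquez are each not a regional dean, so the next rule applies.
Among Johansson and Vasquez, by date of presenting credentials (earlier first): Johansson (11 Apr 1995) before Vasquez (24 May 2000).
Full order: Baptiste, Petrov, Leclerc, Kowalski, Chaudhari, Johansson, Vasquez, Szabo.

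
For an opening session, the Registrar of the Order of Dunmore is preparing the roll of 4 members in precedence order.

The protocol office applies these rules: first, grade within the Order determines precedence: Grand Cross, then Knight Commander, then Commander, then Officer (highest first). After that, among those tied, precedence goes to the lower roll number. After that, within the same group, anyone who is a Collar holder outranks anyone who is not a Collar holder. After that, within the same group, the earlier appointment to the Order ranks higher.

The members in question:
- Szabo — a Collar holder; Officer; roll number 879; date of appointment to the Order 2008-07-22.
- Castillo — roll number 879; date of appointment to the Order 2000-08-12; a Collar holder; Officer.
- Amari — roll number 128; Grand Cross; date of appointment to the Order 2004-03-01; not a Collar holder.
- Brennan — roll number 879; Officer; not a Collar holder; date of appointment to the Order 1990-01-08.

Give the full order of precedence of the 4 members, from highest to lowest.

By grade within the Order: Amari (Grand Cross); then Castillo, Szabo and Brennan (Officer).
Castillo, Szabo and Brennan all have roll number 879, so the next rule applies.
Among Castillo, Szabo and Brennan, a Collar holder before not a Collar holder: Castillo and Szabo (a Collar holder) before Brennan (not a Collar holder).
Among Castillo and Szabo, by date of appointment to the Order (earlier first): Castillo (2000-08-12) before Szabo (2008-07-22).
Full order: Amari, Castillo, Szabo, Brennan.

Amari, Castillo, Szabo, Brennan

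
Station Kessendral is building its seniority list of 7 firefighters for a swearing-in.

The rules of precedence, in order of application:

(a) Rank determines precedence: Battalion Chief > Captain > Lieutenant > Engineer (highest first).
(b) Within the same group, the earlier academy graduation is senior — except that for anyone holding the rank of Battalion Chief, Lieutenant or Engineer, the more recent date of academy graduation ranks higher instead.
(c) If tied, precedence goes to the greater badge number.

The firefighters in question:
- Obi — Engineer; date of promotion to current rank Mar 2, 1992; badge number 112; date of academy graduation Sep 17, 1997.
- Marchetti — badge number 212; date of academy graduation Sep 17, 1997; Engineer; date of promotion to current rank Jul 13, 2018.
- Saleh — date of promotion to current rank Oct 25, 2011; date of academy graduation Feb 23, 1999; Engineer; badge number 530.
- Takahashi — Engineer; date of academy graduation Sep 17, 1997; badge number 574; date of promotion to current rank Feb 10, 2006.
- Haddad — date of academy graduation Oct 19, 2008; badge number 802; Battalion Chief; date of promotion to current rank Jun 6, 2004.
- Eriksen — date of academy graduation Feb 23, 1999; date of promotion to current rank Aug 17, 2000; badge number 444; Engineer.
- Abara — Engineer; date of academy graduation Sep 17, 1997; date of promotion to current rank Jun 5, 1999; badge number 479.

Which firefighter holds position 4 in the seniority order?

Takahashi

By rank: Haddad (Battalion Chief); then Saleh, Eriksen, Takahashi, Abara, Marchetti and Obi (Engineer).
Among Saleh, Eriksen, Takahashi, Abara, Marchetti and Obi, by date of academy graduation (later first) (reversed rule for this group): Saleh and Eriksen (Feb 23, 1999) before Takahashi, Abara, Marchetti and Obi (Sep 17, 1997).
Among Saleh and Eriksen, by badge number (higher first): Saleh (530) before Eriksen (444).
Among Takahashi, Abara, Marchetti and Obi, by badge number (higher first): Takahashi (574) before Abara (479) before Marchetti (212) before Obi (112).
Order: Haddad, Saleh, Eriksen, Takahashi, Abara, Marchetti, Obi.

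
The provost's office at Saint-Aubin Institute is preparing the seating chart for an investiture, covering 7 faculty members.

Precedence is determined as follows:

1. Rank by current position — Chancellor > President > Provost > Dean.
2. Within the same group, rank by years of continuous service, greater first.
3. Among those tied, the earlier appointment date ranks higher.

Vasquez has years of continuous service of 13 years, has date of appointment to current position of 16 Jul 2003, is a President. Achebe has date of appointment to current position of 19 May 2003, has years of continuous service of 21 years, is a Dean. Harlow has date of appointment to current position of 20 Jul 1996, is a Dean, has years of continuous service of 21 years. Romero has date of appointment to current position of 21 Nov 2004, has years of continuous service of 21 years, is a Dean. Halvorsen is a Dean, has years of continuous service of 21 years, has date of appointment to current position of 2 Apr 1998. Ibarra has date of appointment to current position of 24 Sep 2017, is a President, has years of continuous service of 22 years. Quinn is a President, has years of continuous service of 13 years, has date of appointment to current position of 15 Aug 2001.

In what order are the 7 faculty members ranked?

By current position: Ibarra, Quinn and Vasquez (President); then Harlow, Halvorsen, Achebe and Romero (Dean).
Among Ibarra, Quinn and Vasquez, by years of continuous service (higher first): Ibarra (22 years) before Quinn and Vasquez (13 years).
Among Quinn and Vasquez, by date of appointment to current position (earlier first): Quinn (15 Aug 2001) before Vasquez (16 Jul 2003).
Harlow, Halvorsen, Achebe and Romero all have years of continuous service 21 years, so the next rule applies.
Among Harlow, Halvorsen, Achebe and Romero, by date of appointment to current position (earlier first): Harlow (20 Jul 1996) before Halvorsen (2 Apr 1998) before Achebe (19 May 2003) before Romero (21 Nov 2004).
Full order: Ibarra, Quinn, Vasquez, Harlow, Halvorsen, Achebe, Romero.

Ibarra, Quinn, Vasquez, Harlow, Halvorsen, Achebe, Romero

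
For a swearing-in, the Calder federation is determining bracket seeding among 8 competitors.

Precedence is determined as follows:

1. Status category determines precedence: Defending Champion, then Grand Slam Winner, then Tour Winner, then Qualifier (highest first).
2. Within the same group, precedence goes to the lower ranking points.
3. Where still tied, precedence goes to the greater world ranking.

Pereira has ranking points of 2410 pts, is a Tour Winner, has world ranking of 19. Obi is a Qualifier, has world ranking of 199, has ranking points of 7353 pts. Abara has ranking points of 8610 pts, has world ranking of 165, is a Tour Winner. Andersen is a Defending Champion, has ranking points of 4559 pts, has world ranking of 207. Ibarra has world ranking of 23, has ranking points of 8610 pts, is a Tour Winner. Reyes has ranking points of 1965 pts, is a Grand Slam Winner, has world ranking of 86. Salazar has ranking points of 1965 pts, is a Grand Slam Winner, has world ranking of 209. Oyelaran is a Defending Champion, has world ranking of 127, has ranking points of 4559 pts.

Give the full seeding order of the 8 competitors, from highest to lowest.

Andersen, Oyelaran, Salazar, Reyes, Pereira, Abara, Ibarra, Obi

By status category: Andersen and Oyelaran (Defending Champion); then Salazar and Reyes (Grand Slam Winner); then Pereira, Abara and Ibarra (Tour Winner); then Obi (Qualifier).
Andersen and Oyelaran both have ranking points 4559 pts, so the next rule applies.
Among Andersen and Oyelaran, by world ranking (higher first): Andersen (207) before Oyelaran (127).
Salazar and Reyes both have ranking points 1965 pts, so the next rule applies.
Among Salazar and Reyes, by world ranking (higher first): Salazar (209) before Reyes (86).
Among Pereira, Abara and Ibarra, by ranking points (lower first): Pereira (2410 pts) before Abara and Ibarra (8610 pts).
Among Abara and Ibarra, by world ranking (higher first): Abara (165) before Ibarra (23).
Full order: Andersen, Oyelaran, Salazar, Reyes, Pereira, Abara, Ibarra, Obi.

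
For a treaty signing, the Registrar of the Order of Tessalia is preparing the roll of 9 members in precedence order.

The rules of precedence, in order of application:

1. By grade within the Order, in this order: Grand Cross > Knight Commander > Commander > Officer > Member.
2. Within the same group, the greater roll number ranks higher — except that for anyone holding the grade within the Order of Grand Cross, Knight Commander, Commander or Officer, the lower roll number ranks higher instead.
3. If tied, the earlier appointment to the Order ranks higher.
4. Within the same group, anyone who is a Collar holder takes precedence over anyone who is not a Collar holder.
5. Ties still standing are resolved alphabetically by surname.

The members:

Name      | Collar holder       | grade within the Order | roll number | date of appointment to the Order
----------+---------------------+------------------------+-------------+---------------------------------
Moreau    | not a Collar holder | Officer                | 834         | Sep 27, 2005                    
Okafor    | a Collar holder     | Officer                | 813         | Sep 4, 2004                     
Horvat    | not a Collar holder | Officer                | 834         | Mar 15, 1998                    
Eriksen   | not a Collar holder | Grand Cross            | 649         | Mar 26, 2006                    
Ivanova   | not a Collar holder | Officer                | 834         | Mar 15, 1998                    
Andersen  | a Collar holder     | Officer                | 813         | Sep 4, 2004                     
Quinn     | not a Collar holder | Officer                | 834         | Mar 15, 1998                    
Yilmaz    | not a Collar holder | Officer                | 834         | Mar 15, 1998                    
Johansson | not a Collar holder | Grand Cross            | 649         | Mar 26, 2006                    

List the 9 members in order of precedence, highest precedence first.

Eriksen, Johansson, Andersen, Okafor, Horvat, Ivanova, Quinn, Yilmaz, Moreau

By grade within the Order: Eriksen and Johansson (Grand Cross); then Andersen, Okafor, Horvat, Ivanova, Quinn, Yilmaz and Moreau (Officer).
Eriksen and Johansson both have roll number 649, so the next rule applies.
Eriksen and Johansson both have date of appointment to the Order Mar 26, 2006, so the next rule applies.
Eriksen and Johansson are each not a Collar holder, so the next rule applies.
Among Eriksen and Johansson, alphabetically by surname: Eriksen before Johansson.
Among Andersen, Okafor, Horvat, Ivanova, Quinn, Yilmaz and Moreau, by roll number (lower first) (reversed rule for this group): Andersen and Okafor (813) before Horvat, Ivanova, Quinn, Yilmaz and Moreau (834).
Andersen and Okafor both have date of appointment to the Order Sep 4, 2004, so the next rule applies.
Andersen and Okafor are each a Collar holder, so the next rule applies.
Among Andersen and Okafor, alphabetically by surname: Andersen before Okafor.
Among Horvat, Ivanova, Quinn, Yilmaz and Moreau, by date of appointment to the Order (earlier first): Horvat, Ivanova, Quinn and Yilmaz (Mar 15, 1998) before Moreau (Sep 27, 2005).
Horvat, Ivanova, Quinn and Yilmaz are each not a Collar holder, so the next rule applies.
Among Horvat, Ivanova, Quinn and Yilmaz, alphabetically by surname: Horvat before Ivanova before Quinn before Yilmaz.
Full order: Eriksen, Johansson, Andersen, Okafor, Horvat, Ivanova, Quinn, Yilmaz, Moreau.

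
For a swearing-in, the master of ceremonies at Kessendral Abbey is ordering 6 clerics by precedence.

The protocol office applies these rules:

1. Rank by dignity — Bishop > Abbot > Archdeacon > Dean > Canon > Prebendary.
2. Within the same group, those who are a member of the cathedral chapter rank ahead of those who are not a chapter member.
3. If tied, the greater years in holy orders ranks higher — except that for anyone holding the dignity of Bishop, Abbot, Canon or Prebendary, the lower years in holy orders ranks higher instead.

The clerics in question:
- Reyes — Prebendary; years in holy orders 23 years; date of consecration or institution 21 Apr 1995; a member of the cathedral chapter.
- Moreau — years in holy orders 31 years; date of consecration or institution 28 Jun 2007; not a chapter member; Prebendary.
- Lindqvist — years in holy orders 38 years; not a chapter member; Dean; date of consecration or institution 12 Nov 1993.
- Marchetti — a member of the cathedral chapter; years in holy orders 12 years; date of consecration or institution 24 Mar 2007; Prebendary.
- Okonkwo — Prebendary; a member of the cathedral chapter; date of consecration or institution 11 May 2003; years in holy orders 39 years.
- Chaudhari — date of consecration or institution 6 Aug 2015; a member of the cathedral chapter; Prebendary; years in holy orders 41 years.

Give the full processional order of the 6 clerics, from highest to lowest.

Lindqvist, Marchetti, Reyes, Okonkwo, Chaudhari, Moreau

By dignity: Lindqvist (Dean); then Marchetti, Reyes, Okonkwo, Chaudhari and Moreau (Prebendary).
Among Marchetti, Reyes, Okonkwo, Chaudhari and Moreau, a member of the cathedral chapter before not a chapter member: Marchetti, Reyes, Okonkwo and Chaudhari (a member of the cathedral chapter) before Moreau (not a chapter member).
Among Marchetti, Reyes, Okonkwo and Chaudhari, by years in holy orders (lower first) (reversed rule for this group): Marchetti (12 years) before Reyes (23 years) before Okonkwo (39 years) before Chaudhari (41 years).
Full order: Lindqvist, Marchetti, Reyes, Okonkwo, Chaudhari, Moreau.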